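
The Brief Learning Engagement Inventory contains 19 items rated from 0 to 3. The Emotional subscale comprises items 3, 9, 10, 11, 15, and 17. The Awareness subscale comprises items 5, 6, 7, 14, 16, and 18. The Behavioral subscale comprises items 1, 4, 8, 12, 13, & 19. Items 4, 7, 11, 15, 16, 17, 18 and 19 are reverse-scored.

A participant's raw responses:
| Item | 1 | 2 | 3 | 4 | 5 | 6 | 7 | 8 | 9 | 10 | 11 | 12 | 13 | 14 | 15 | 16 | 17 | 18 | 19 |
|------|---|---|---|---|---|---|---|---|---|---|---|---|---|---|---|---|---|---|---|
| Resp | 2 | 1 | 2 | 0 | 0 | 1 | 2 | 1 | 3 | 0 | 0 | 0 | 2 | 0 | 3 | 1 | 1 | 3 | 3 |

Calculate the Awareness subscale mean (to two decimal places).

0.67

Awareness items: 5, 6, 7, 14, 16, 18.
Of these, items 7, 16, & 18 are reverse-scored; reverse-coded value = 3 − response.
  item 5: 0
  item 6: 1
  item 7: 3 − 2 = 1
  item 14: 0
  item 16: 3 − 1 = 2
  item 18: 3 − 3 = 0
Sum = 0 + 1 + 1 + 0 + 2 + 0 = 4
Mean = 4 / 6 = 0.67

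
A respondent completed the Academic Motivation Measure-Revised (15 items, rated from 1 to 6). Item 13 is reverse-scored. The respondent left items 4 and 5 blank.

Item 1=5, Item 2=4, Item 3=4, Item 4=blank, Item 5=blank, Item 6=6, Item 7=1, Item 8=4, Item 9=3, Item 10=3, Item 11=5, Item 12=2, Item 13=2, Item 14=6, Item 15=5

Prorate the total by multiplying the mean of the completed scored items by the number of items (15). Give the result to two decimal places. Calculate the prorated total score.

61.15

Reverse-coded (on a 1–6 scale, reversed = 7 − raw):
  item 13: 7 − 2 = 5
Completed scored items (13 of 15): 5, 4, 4, 6, 1, 4, 3, 3, 5, 2, 5, 6, 5; sum = 53.
Person mean = 53 / 13 ≈ 4.0769
Prorated total = (53 / 13) × 15 = 61.15 (to 2 dp)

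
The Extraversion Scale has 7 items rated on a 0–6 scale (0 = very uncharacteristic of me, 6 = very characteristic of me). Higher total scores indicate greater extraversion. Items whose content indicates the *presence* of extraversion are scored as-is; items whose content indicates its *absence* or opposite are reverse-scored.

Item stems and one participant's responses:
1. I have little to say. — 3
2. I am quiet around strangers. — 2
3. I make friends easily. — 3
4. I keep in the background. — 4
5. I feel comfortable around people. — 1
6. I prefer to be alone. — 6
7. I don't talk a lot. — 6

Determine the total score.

Items 1, 2, 4, 6, 7 describe the absence/opposite of extraversion → reverse-score.
reverse-coded value = 6 − response.
  item 1: 6 − 3 = 3
  item 2: 6 − 2 = 4
  item 3: 3
  item 4: 6 − 4 = 2
  item 5: 1
  item 6: 6 − 6 = 0
  item 7: 6 − 6 = 0
Total = 3 + 4 + 3 + 2 + 1 + 0 + 0 = 13

13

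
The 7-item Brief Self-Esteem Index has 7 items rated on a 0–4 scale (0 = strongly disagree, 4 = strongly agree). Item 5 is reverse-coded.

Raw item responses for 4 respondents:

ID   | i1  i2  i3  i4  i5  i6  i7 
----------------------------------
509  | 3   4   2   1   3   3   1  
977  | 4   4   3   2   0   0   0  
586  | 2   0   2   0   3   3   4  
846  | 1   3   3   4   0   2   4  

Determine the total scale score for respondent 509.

Respondent 509 raw: 3, 4, 2, 1, 3, 3, 1.
Reverse-coded (on a 0–4 scale, reversed = 4 − raw):
  item 1: 3
  item 2: 4
  item 3: 2
  item 4: 1
  item 5: 4 − 3 = 1
  item 6: 3
  item 7: 1
Sum = 3 + 4 + 2 + 1 + 1 + 3 + 1 = 15

15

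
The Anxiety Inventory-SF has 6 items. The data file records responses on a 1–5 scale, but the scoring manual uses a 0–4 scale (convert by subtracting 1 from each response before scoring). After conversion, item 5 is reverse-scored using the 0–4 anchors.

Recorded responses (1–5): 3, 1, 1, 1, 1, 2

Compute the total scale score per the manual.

Convert to 0–4: 2, 0, 0, 0, 0, 1
Reverse-coded (on a 0–4 scale, reversed = 4 − raw):
  item 5: 4 − 0 = 4
Scored: 2, 0, 0, 0, 4, 1
Total = 7

7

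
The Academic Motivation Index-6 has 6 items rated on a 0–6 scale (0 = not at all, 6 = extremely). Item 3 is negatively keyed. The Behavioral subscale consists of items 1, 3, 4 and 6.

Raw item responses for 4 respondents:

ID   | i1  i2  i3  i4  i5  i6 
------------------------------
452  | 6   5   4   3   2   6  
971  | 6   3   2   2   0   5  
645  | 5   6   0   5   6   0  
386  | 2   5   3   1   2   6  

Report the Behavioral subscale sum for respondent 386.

12

Respondent 386 raw: 2, 5, 3, 1, 2, 6.
Behavioral items: 1, 3, 4, 6.
Reverse-coded (reversed = (0+6) − raw = 6 − raw):
  item 1: 2
  item 3: 6 − 3 = 3
  item 4: 1
  item 6: 6
Sum = 2 + 3 + 1 + 6 = 12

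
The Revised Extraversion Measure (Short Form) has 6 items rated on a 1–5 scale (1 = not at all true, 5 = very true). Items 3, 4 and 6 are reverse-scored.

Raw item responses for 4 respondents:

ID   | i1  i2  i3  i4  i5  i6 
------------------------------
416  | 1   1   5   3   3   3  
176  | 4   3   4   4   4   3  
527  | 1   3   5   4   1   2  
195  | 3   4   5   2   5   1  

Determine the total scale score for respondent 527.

Respondent 527 raw: 1, 3, 5, 4, 1, 2.
Reverse-coded (reverse-coded value = 6 − response):
  item 1: 1
  item 2: 3
  item 3: 6 − 5 = 1
  item 4: 6 − 4 = 2
  item 5: 1
  item 6: 6 − 2 = 4
Sum = 1 + 3 + 1 + 2 + 1 + 4 = 12

12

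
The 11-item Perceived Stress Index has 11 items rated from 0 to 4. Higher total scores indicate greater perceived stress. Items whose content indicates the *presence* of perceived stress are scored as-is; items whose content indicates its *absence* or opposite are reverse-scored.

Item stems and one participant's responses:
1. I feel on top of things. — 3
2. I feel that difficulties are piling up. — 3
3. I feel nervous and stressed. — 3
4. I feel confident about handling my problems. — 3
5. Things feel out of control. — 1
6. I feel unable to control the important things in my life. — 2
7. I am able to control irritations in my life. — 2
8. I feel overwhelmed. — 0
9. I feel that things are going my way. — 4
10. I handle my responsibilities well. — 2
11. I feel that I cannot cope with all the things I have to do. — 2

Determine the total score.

Items 1, 4, 7, 9, 10 describe the absence/opposite of perceived stress → reverse-score.
reverse-coded value = 4 − response.
  item 1: 4 − 3 = 1
  item 2: 3
  item 3: 3
  item 4: 4 − 3 = 1
  item 5: 1
  item 6: 2
  item 7: 4 − 2 = 2
  item 8: 0
  item 9: 4 − 4 = 0
  item 10: 4 − 2 = 2
  item 11: 2
Total = 1 + 3 + 3 + 1 + 1 + 2 + 2 + 0 + 0 + 2 + 2 = 17

17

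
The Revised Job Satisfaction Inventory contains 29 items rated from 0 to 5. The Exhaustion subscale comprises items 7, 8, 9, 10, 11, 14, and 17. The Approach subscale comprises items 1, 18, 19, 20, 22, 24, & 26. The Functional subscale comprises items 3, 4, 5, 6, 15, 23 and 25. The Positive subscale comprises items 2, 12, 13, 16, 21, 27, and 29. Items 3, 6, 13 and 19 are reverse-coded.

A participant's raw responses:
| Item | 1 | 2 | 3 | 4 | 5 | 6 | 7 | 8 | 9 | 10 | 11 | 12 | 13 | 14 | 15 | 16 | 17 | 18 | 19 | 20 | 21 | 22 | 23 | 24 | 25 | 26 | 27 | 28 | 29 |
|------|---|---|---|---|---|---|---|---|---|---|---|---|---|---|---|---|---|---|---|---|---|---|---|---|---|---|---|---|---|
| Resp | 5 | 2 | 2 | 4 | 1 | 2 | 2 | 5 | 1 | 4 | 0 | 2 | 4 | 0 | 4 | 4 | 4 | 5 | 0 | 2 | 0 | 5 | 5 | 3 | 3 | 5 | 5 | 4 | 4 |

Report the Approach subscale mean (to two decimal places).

Approach items: 1, 18, 19, 20, 22, 24, 26.
Of these, item 19 is reverse-coded; reverse-coded value = 5 − response.
  item 1: 5
  item 18: 5
  item 19: 5 − 0 = 5
  item 20: 2
  item 22: 5
  item 24: 3
  item 26: 5
Sum = 5 + 5 + 5 + 2 + 5 + 3 + 5 = 30
Mean = 30 / 7 = 4.29

4.29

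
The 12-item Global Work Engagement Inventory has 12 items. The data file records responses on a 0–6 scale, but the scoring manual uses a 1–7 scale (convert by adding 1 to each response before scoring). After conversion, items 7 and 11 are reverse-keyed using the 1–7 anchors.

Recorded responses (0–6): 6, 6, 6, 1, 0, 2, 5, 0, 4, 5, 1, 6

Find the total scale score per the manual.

Convert to 1–7: 7, 7, 7, 2, 1, 3, 6, 1, 5, 6, 2, 7
Reverse-coded (reversed = (1+7) − raw = 8 − raw):
  item 7: 8 − 6 = 2
  item 11: 8 − 2 = 6
Scored: 7, 7, 7, 2, 1, 3, 2, 1, 5, 6, 6, 7
Total = 54

54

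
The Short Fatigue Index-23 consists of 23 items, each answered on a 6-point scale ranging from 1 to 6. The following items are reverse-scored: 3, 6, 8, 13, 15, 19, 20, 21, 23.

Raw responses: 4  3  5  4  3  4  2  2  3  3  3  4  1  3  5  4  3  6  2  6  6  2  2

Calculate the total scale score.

77

Raw sum = 80. Reverse-scored items: 3, 6, 8, 13, 15, 19, 20, 21, 23; their raw sum = 33.
Each reversal replaces raw with 7 − raw, changing the total by 7 − 2·raw per item.
Total = 80 + 9·7 − 2·33 = 80 + 63 − 66 = 77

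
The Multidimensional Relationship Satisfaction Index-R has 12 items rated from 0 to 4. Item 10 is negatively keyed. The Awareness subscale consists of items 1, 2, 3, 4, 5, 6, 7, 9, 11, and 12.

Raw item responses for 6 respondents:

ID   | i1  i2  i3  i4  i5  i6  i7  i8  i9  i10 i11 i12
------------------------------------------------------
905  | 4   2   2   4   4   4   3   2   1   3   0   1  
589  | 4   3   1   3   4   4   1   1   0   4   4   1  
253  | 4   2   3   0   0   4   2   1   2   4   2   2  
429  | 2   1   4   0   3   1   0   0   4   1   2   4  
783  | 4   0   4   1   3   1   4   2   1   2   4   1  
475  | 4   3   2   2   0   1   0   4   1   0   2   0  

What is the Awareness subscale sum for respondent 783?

Respondent 783 raw: 4, 0, 4, 1, 3, 1, 4, 2, 1, 2, 4, 1.
Awareness items: 1, 2, 3, 4, 5, 6, 7, 9, 11, 12.
Reverse-coded (reversed = (0+4) − raw = 4 − raw):
  item 1: 4
  item 2: 0
  item 3: 4
  item 4: 1
  item 5: 3
  item 6: 1
  item 7: 4
  item 9: 1
  item 11: 4
  item 12: 1
Sum = 4 + 0 + 4 + 1 + 3 + 1 + 4 + 1 + 4 + 1 = 23

23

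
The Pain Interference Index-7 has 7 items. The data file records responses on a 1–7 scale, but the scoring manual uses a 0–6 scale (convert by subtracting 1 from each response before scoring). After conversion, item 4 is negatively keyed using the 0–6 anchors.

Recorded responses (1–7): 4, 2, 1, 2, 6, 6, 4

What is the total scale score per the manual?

22

Convert to 0–6: 3, 1, 0, 1, 5, 5, 3
Reverse-coded (reversed = (0+6) − raw = 6 − raw):
  item 4: 6 − 1 = 5
Scored: 3, 1, 0, 5, 5, 5, 3
Total = 22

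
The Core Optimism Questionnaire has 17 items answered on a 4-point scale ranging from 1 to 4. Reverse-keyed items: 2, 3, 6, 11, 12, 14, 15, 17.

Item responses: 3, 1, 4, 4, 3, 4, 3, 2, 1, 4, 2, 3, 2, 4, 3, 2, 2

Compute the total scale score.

41

Reversing items 2, 3, 6, 11, 12, 14, 15, & 17 with 5 − raw:
Total = 3 + (5−1) + (5−4) + 4 + 3 + (5−4) + 3 + 2 + 1 + 4 + (5−2) + (5−3) + 2 + (5−4) + (5−3) + 2 + (5−2)
      = 3 + 4 + 1 + 4 + 3 + 1 + 3 + 2 + 1 + 4 + 3 + 2 + 2 + 1 + 2 + 2 + 3 = 41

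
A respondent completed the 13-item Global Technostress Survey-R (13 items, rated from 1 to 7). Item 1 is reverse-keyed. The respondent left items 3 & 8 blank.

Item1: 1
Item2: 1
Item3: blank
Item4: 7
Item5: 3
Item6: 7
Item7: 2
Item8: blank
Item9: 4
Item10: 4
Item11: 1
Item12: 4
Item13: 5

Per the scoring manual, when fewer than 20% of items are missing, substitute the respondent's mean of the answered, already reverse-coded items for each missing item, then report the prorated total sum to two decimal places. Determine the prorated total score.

Reverse-coded (on a 1–7 scale, reversed = 8 − raw):
  item 1: 8 − 1 = 7
Completed scored items (11 of 13): 7, 1, 7, 3, 7, 2, 4, 4, 1, 4, 5; sum = 45.
Person mean = 45 / 11 ≈ 4.0909
Prorated total = (45 / 11) × 13 = 53.18 (to 2 dp)

53.18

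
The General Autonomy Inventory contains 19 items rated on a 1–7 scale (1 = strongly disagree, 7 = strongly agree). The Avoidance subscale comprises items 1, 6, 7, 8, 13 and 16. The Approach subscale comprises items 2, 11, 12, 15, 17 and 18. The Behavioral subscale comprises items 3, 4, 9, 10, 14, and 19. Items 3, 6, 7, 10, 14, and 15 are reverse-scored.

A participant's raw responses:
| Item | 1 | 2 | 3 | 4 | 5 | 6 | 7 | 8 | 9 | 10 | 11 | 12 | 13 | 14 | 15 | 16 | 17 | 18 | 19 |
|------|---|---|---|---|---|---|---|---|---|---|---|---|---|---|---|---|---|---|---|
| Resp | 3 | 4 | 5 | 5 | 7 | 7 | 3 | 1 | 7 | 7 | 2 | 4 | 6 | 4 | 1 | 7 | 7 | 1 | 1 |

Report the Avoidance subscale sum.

23

Avoidance items: 1, 6, 7, 8, 13, 16.
Of these, items 6 & 7 are reverse-scored; reversed = (1+7) − raw = 8 − raw.
  item 1: 3
  item 6: 8 − 7 = 1
  item 7: 8 − 3 = 5
  item 8: 1
  item 13: 6
  item 16: 7
Sum = 3 + 1 + 5 + 1 + 6 + 7 = 23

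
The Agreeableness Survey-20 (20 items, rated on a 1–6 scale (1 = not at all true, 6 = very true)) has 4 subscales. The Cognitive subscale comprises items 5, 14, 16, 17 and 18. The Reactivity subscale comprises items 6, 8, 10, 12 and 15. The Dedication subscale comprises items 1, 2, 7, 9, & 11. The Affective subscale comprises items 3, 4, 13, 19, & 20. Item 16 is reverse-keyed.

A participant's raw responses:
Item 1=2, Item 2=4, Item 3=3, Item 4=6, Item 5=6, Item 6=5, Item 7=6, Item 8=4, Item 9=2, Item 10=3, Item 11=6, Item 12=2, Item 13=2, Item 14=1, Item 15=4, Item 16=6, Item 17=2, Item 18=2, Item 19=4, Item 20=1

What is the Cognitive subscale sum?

12

Cognitive items: 5, 14, 16, 17, 18.
Of these, item 16 is reverse-keyed; on a 1–6 scale, reversed = 7 − raw.
  item 5: 6
  item 14: 1
  item 16: 7 − 6 = 1
  item 17: 2
  item 18: 2
Sum = 6 + 1 + 1 + 2 + 2 = 12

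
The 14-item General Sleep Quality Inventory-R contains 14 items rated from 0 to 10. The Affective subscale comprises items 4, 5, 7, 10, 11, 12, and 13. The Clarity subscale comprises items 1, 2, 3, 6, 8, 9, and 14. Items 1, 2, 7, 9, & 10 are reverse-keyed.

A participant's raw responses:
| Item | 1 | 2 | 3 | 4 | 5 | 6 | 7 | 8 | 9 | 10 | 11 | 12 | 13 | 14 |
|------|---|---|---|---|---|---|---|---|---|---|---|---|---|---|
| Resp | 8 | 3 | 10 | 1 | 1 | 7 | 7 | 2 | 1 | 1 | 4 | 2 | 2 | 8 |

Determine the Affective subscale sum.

Affective items: 4, 5, 7, 10, 11, 12, 13.
Of these, items 7 & 10 are reverse-keyed; reversed = (0+10) − raw = 10 − raw.
  item 4: 1
  item 5: 1
  item 7: 10 − 7 = 3
  item 10: 10 − 1 = 9
  item 11: 4
  item 12: 2
  item 13: 2
Sum = 1 + 1 + 3 + 9 + 4 + 2 + 2 = 22

22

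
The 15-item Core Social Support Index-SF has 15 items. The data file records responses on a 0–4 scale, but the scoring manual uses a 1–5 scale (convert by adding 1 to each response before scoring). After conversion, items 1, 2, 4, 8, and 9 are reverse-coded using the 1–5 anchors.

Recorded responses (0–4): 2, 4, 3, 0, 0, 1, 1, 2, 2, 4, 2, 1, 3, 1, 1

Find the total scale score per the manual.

42

Convert to 1–5: 3, 5, 4, 1, 1, 2, 2, 3, 3, 5, 3, 2, 4, 2, 2
Reverse-coded (reverse-coded value = 6 − response):
  item 1: 6 − 3 = 3
  item 2: 6 − 5 = 1
  item 4: 6 − 1 = 5
  item 8: 6 − 3 = 3
  item 9: 6 − 3 = 3
Scored: 3, 1, 4, 5, 1, 2, 2, 3, 3, 5, 3, 2, 4, 2, 2
Total = 42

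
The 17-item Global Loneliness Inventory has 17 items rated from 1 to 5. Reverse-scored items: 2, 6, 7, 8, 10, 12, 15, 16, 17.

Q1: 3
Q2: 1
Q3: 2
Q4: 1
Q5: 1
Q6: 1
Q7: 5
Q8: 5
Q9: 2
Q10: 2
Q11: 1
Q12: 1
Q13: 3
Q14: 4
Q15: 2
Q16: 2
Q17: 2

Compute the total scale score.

Raw sum = 38. Reverse-scored items: 2, 6, 7, 8, 10, 12, 15, 16, 17; their raw sum = 21.
Each reversal replaces raw with 6 − raw, changing the total by 6 − 2·raw per item.
Total = 38 + 9·6 − 2·21 = 38 + 54 − 42 = 50

50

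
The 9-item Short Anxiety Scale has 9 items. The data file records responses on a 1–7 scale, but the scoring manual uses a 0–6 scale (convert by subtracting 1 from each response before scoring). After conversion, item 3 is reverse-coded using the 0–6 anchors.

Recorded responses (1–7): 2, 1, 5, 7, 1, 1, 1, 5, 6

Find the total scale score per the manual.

Convert to 0–6: 1, 0, 4, 6, 0, 0, 0, 4, 5
Reverse-coded (on a 0–6 scale, reversed = 6 − raw):
  item 3: 6 − 4 = 2
Scored: 1, 0, 2, 6, 0, 0, 0, 4, 5
Total = 18

18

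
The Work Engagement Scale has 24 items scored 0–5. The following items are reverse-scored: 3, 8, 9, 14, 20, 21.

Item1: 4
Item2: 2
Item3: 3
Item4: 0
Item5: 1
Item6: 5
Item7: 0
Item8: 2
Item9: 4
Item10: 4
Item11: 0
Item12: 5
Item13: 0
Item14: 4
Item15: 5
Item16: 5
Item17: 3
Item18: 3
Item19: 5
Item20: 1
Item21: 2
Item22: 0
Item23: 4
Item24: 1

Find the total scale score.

61

Reversing items 3, 8, 9, 14, 20 and 21 with 5 − raw:
Total = 4 + 2 + (5−3) + 0 + 1 + 5 + 0 + (5−2) + (5−4) + 4 + 0 + 5 + 0 + (5−4) + 5 + 5 + 3 + 3 + 5 + (5−1) + (5−2) + 0 + 4 + 1
      = 4 + 2 + 2 + 0 + 1 + 5 + 0 + 3 + 1 + 4 + 0 + 5 + 0 + 1 + 5 + 5 + 3 + 3 + 5 + 4 + 3 + 0 + 4 + 1 = 61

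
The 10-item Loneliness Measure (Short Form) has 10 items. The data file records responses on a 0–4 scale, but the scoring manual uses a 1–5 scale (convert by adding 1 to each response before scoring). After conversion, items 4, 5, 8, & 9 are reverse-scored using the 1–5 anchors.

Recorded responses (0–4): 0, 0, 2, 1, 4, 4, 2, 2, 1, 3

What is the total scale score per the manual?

Convert to 1–5: 1, 1, 3, 2, 5, 5, 3, 3, 2, 4
Reverse-coded (on a 1–5 scale, reversed = 6 − raw):
  item 4: 6 − 2 = 4
  item 5: 6 − 5 = 1
  item 8: 6 − 3 = 3
  item 9: 6 − 2 = 4
Scored: 1, 1, 3, 4, 1, 5, 3, 3, 4, 4
Total = 29

29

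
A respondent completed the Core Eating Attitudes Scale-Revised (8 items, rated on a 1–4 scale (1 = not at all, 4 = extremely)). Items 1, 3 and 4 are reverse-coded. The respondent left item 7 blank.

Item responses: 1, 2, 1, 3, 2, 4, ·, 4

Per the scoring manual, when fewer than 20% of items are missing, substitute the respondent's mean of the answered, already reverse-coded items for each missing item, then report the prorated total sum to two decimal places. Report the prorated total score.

Reverse-coded (reversed = (1+4) − raw = 5 − raw):
  item 1: 5 − 1 = 4
  item 3: 5 − 1 = 4
  item 4: 5 − 3 = 2
Completed scored items (7 of 8): 4, 2, 4, 2, 2, 4, 4; sum = 22.
Person mean = 22 / 7 ≈ 3.1429
Prorated total = (22 / 7) × 8 = 25.14 (to 2 dp)

25.14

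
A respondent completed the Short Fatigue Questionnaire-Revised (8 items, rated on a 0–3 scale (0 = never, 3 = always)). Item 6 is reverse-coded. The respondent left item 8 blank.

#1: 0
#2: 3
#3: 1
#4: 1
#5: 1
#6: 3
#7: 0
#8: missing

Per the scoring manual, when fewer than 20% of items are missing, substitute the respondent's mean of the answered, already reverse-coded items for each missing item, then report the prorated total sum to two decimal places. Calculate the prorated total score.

6.86

Reverse-coded (reverse-coded value = 3 − response):
  item 6: 3 − 3 = 0
Completed scored items (7 of 8): 0, 3, 1, 1, 1, 0, 0; sum = 6.
Person mean = 6 / 7 ≈ 0.8571
Prorated total = (6 / 7) × 8 = 6.86 (to 2 dp)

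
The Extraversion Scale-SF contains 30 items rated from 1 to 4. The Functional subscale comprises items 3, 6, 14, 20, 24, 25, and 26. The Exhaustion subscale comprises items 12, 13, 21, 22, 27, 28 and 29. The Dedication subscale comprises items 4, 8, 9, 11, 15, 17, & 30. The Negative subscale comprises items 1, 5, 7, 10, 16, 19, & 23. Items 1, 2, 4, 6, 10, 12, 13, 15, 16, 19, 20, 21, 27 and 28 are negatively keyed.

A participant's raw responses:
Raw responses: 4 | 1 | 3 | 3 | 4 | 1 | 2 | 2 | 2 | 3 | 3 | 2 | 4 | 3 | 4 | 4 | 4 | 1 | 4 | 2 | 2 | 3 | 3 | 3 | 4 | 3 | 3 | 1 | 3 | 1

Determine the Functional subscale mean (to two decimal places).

3.29

Functional items: 3, 6, 14, 20, 24, 25, 26.
Of these, items 6 and 20 are negatively keyed; reversed = (1+4) − raw = 5 − raw.
  item 3: 3
  item 6: 5 − 1 = 4
  item 14: 3
  item 20: 5 − 2 = 3
  item 24: 3
  item 25: 4
  item 26: 3
Sum = 3 + 4 + 3 + 3 + 3 + 4 + 3 = 23
Mean = 23 / 7 = 3.29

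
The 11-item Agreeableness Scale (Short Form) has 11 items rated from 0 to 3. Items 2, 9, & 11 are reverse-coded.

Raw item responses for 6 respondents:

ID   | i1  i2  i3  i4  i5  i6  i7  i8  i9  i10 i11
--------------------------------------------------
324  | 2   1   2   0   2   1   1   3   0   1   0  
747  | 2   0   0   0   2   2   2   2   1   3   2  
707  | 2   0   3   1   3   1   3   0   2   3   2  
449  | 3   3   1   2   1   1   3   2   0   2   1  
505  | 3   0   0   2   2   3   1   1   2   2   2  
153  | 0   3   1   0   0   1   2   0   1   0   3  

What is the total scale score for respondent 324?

20

Respondent 324 raw: 2, 1, 2, 0, 2, 1, 1, 3, 0, 1, 0.
Reverse-coded (reversed = (0+3) − raw = 3 − raw):
  item 1: 2
  item 2: 3 − 1 = 2
  item 3: 2
  item 4: 0
  item 5: 2
  item 6: 1
  item 7: 1
  item 8: 3
  item 9: 3 − 0 = 3
  item 10: 1
  item 11: 3 − 0 = 3
Sum = 2 + 2 + 2 + 0 + 2 + 1 + 1 + 3 + 3 + 1 + 3 = 20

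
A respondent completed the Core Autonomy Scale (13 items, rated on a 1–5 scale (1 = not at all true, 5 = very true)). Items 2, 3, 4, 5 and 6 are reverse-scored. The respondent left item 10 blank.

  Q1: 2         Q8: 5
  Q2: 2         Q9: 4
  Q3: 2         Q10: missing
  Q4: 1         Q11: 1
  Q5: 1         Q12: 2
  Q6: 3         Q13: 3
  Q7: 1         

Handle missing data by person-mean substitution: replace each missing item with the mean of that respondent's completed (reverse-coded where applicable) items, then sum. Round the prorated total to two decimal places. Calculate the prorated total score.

42.25

Reverse-coded (on a 1–5 scale, reversed = 6 − raw):
  item 2: 6 − 2 = 4
  item 3: 6 − 2 = 4
  item 4: 6 − 1 = 5
  item 5: 6 − 1 = 5
  item 6: 6 − 3 = 3
Completed scored items (12 of 13): 2, 4, 4, 5, 5, 3, 1, 5, 4, 1, 2, 3; sum = 39.
Person mean = 39 / 12 ≈ 3.2500
Prorated total = (39 / 12) × 13 = 42.25 (to 2 dp)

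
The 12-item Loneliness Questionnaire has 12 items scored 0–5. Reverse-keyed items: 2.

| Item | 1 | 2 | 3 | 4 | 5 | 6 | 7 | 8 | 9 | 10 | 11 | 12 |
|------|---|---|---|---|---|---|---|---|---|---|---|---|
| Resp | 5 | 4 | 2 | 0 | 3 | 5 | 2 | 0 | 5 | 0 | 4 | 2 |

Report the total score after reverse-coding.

Raw sum = 32. Reverse-keyed items: 2; their raw sum = 4.
Each reversal replaces raw with 5 − raw, changing the total by 5 − 2·raw per item.
Total = 32 + 1·5 − 2·4 = 32 + 5 − 8 = 29

29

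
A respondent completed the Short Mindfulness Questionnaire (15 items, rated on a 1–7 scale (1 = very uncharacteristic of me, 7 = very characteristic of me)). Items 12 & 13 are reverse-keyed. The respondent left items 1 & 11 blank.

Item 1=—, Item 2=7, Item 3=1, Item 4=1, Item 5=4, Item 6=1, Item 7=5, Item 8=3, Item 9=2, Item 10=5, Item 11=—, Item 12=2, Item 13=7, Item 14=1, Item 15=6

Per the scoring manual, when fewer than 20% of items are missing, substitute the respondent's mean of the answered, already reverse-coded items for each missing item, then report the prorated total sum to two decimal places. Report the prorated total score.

49.62

Reverse-coded (reverse-coded value = 8 − response):
  item 12: 8 − 2 = 6
  item 13: 8 − 7 = 1
Completed scored items (13 of 15): 7, 1, 1, 4, 1, 5, 3, 2, 5, 6, 1, 1, 6; sum = 43.
Person mean = 43 / 13 ≈ 3.3077
Prorated total = (43 / 13) × 15 = 49.62 (to 2 dp)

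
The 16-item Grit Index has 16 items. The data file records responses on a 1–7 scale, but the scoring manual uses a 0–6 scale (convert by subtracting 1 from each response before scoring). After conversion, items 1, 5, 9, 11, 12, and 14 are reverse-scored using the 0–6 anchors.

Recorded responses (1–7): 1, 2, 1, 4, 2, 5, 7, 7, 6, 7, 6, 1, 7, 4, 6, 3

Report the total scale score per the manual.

Convert to 0–6: 0, 1, 0, 3, 1, 4, 6, 6, 5, 6, 5, 0, 6, 3, 5, 2
Reverse-coded (reverse-coded value = 6 − response):
  item 1: 6 − 0 = 6
  item 5: 6 − 1 = 5
  item 9: 6 − 5 = 1
  item 11: 6 − 5 = 1
  item 12: 6 − 0 = 6
  item 14: 6 − 3 = 3
Scored: 6, 1, 0, 3, 5, 4, 6, 6, 1, 6, 1, 6, 6, 3, 5, 2
Total = 61

61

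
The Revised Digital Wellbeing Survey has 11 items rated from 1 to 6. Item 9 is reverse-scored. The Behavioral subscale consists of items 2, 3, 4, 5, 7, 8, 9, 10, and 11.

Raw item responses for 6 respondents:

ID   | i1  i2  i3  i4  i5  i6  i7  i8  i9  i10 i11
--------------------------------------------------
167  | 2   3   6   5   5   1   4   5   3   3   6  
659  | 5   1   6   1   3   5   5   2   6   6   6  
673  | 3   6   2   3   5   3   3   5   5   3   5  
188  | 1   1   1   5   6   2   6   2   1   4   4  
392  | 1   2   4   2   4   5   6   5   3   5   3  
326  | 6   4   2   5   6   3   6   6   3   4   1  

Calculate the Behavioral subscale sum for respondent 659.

Respondent 659 raw: 5, 1, 6, 1, 3, 5, 5, 2, 6, 6, 6.
Behavioral items: 2, 3, 4, 5, 7, 8, 9, 10, 11.
Reverse-coded (on a 1–6 scale, reversed = 7 − raw):
  item 2: 1
  item 3: 6
  item 4: 1
  item 5: 3
  item 7: 5
  item 8: 2
  item 9: 7 − 6 = 1
  item 10: 6
  item 11: 6
Sum = 1 + 6 + 1 + 3 + 5 + 2 + 1 + 6 + 6 = 31

31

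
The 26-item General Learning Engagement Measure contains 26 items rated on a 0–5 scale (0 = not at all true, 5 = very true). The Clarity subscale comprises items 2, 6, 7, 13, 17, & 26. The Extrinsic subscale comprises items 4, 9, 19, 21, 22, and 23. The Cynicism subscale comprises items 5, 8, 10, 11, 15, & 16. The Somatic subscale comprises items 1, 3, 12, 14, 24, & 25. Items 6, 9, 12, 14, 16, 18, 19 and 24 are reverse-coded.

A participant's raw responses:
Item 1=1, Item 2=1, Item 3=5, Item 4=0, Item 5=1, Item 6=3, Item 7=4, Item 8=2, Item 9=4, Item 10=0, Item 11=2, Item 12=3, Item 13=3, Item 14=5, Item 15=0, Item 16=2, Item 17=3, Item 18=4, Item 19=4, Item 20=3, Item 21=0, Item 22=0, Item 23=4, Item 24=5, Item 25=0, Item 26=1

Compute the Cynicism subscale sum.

8

Cynicism items: 5, 8, 10, 11, 15, 16.
Of these, item 16 is reverse-coded; on a 0–5 scale, reversed = 5 − raw.
  item 5: 1
  item 8: 2
  item 10: 0
  item 11: 2
  item 15: 0
  item 16: 5 − 2 = 3
Sum = 1 + 2 + 0 + 2 + 0 + 3 = 8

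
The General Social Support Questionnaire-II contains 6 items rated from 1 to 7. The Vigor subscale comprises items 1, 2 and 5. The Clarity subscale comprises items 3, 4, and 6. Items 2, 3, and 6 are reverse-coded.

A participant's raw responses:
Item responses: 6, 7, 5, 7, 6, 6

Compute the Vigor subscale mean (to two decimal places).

4.33

Vigor items: 1, 2, 5.
Of these, item 2 is reverse-coded; on a 1–7 scale, reversed = 8 − raw.
  item 1: 6
  item 2: 8 − 7 = 1
  item 5: 6
Sum = 6 + 1 + 6 = 13
Mean = 13 / 3 = 4.33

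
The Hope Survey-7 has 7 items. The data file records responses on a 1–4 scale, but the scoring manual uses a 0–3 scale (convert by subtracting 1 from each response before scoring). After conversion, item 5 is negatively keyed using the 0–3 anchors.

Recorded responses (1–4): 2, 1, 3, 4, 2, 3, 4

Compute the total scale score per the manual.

Convert to 0–3: 1, 0, 2, 3, 1, 2, 3
Reverse-coded (on a 0–3 scale, reversed = 3 − raw):
  item 5: 3 − 1 = 2
Scored: 1, 0, 2, 3, 2, 2, 3
Total = 13

13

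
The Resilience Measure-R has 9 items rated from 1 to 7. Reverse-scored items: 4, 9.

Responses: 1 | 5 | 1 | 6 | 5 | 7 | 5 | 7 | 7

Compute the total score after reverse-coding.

34

Reversing items 4 and 9 with 8 − raw:
Total = 1 + 5 + 1 + (8−6) + 5 + 7 + 5 + 7 + (8−7)
      = 1 + 5 + 1 + 2 + 5 + 7 + 5 + 7 + 1 = 34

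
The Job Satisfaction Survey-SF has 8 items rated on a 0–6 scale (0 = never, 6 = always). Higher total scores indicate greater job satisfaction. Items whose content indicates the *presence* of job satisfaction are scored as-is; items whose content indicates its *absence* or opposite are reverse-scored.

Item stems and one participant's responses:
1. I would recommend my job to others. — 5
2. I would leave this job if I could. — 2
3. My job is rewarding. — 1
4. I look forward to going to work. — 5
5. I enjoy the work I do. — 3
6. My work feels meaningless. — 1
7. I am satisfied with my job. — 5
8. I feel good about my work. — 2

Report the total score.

30

Items 2, 6 describe the absence/opposite of job satisfaction → reverse-score.
reverse-coded value = 6 − response.
  item 1: 5
  item 2: 6 − 2 = 4
  item 3: 1
  item 4: 5
  item 5: 3
  item 6: 6 − 1 = 5
  item 7: 5
  item 8: 2
Total = 5 + 4 + 1 + 5 + 3 + 5 + 5 + 2 = 30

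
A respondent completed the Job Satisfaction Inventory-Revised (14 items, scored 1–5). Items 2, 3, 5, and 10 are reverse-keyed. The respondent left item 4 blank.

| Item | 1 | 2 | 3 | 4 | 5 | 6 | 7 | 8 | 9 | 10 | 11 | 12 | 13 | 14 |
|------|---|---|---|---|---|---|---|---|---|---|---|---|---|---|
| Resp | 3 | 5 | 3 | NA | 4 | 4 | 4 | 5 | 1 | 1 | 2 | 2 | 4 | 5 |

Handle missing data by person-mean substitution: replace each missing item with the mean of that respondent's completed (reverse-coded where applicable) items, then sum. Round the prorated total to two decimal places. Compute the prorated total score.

44.15

Reverse-coded (reversed = (1+5) − raw = 6 − raw):
  item 2: 6 − 5 = 1
  item 3: 6 − 3 = 3
  item 5: 6 − 4 = 2
  item 10: 6 − 1 = 5
Completed scored items (13 of 14): 3, 1, 3, 2, 4, 4, 5, 1, 5, 2, 2, 4, 5; sum = 41.
Person mean = 41 / 13 ≈ 3.1538
Prorated total = (41 / 13) × 14 = 44.15 (to 2 dp)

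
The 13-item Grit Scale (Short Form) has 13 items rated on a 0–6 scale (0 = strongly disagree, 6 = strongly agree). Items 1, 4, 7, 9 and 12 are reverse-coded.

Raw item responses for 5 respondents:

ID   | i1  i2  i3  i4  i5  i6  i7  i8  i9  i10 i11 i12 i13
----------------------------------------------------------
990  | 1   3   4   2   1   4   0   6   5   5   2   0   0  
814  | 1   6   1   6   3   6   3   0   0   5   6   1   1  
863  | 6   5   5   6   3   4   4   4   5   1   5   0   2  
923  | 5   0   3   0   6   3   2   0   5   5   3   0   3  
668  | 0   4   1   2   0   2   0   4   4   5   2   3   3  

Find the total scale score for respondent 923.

41

Respondent 923 raw: 5, 0, 3, 0, 6, 3, 2, 0, 5, 5, 3, 0, 3.
Reverse-coded (reversed = (0+6) − raw = 6 − raw):
  item 1: 6 − 5 = 1
  item 2: 0
  item 3: 3
  item 4: 6 − 0 = 6
  item 5: 6
  item 6: 3
  item 7: 6 − 2 = 4
  item 8: 0
  item 9: 6 − 5 = 1
  item 10: 5
  item 11: 3
  item 12: 6 − 0 = 6
  item 13: 3
Sum = 1 + 0 + 3 + 6 + 6 + 3 + 4 + 0 + 1 + 5 + 3 + 6 + 3 = 41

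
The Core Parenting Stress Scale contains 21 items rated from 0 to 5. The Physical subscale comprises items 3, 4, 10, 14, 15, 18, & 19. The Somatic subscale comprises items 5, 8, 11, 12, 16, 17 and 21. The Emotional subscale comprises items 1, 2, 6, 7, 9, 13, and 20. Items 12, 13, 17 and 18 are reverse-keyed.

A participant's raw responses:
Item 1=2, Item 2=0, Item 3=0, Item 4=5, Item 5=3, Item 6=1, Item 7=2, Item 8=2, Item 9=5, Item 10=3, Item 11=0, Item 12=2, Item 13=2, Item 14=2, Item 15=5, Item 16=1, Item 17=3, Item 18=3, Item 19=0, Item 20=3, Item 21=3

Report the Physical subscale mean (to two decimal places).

Physical items: 3, 4, 10, 14, 15, 18, 19.
Of these, item 18 is reverse-keyed; reverse-coded value = 5 − response.
  item 3: 0
  item 4: 5
  item 10: 3
  item 14: 2
  item 15: 5
  item 18: 5 − 3 = 2
  item 19: 0
Sum = 0 + 5 + 3 + 2 + 5 + 2 + 0 = 17
Mean = 17 / 7 = 2.43

2.43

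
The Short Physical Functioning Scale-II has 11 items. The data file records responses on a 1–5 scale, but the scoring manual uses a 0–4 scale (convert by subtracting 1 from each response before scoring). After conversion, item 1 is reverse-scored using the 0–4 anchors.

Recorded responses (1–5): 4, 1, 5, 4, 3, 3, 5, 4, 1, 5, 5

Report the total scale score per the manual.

Convert to 0–4: 3, 0, 4, 3, 2, 2, 4, 3, 0, 4, 4
Reverse-coded (reversed = (0+4) − raw = 4 − raw):
  item 1: 4 − 3 = 1
Scored: 1, 0, 4, 3, 2, 2, 4, 3, 0, 4, 4
Total = 27

27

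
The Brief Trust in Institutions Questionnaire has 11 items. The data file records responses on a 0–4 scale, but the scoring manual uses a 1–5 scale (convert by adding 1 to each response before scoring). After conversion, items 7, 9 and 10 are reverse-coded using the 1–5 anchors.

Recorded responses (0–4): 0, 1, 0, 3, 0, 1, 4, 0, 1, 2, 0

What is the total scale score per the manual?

21

Convert to 1–5: 1, 2, 1, 4, 1, 2, 5, 1, 2, 3, 1
Reverse-coded (on a 1–5 scale, reversed = 6 − raw):
  item 7: 6 − 5 = 1
  item 9: 6 − 2 = 4
  item 10: 6 − 3 = 3
Scored: 1, 2, 1, 4, 1, 2, 1, 1, 4, 3, 1
Total = 21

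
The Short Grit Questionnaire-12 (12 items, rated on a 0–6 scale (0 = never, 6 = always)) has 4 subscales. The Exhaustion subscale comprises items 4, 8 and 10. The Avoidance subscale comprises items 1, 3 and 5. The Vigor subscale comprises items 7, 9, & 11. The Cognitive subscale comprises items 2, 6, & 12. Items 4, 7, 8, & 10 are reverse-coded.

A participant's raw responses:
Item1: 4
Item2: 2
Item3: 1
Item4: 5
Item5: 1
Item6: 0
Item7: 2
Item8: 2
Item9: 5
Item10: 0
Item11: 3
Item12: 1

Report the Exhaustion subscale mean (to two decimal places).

Exhaustion items: 4, 8, 10.
Of these, items 4, 8, and 10 are reverse-coded; on a 0–6 scale, reversed = 6 − raw.
  item 4: 6 − 5 = 1
  item 8: 6 − 2 = 4
  item 10: 6 − 0 = 6
Sum = 1 + 4 + 6 = 11
Mean = 11 / 3 = 3.67

3.67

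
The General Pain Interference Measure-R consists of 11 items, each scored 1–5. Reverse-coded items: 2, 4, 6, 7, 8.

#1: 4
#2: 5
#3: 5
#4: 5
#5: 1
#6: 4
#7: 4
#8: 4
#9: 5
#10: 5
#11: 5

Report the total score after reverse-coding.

33

Apply reverse scoring (reverse-coded value = 6 − response):
  item 2: 6 − 5 = 1
  item 4: 6 − 5 = 1
  item 6: 6 − 4 = 2
  item 7: 6 − 4 = 2
  item 8: 6 − 4 = 2
Scored items: 4, 1, 5, 1, 1, 2, 2, 2, 5, 5, 5
Total = 4 + 1 + 5 + 1 + 1 + 2 + 2 + 2 + 5 + 5 + 5 = 33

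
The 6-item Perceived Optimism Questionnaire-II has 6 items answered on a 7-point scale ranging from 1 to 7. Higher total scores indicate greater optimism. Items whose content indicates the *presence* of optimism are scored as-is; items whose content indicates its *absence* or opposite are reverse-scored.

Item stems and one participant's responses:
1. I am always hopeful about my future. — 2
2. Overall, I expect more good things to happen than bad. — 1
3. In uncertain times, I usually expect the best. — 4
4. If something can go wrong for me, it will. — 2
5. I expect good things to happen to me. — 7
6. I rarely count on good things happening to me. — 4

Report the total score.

Items 4, 6 describe the absence/opposite of optimism → reverse-score.
reversed = (1+7) − raw = 8 − raw.
  item 1: 2
  item 2: 1
  item 3: 4
  item 4: 8 − 2 = 6
  item 5: 7
  item 6: 8 − 4 = 4
Total = 2 + 1 + 4 + 6 + 7 + 4 = 24

24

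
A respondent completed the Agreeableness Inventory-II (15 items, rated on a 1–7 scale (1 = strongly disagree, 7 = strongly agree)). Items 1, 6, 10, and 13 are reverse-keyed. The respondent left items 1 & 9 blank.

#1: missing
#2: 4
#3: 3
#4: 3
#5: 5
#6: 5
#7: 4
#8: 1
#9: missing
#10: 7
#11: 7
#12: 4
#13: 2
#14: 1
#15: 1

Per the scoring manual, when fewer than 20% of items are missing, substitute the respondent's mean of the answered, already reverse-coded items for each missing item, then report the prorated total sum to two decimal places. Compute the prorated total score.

49.62

Reverse-coded (on a 1–7 scale, reversed = 8 − raw):
  item 6: 8 − 5 = 3
  item 10: 8 − 7 = 1
  item 13: 8 − 2 = 6
Completed scored items (13 of 15): 4, 3, 3, 5, 3, 4, 1, 1, 7, 4, 6, 1, 1; sum = 43.
Person mean = 43 / 13 ≈ 3.3077
Prorated total = (43 / 13) × 15 = 49.62 (to 2 dp)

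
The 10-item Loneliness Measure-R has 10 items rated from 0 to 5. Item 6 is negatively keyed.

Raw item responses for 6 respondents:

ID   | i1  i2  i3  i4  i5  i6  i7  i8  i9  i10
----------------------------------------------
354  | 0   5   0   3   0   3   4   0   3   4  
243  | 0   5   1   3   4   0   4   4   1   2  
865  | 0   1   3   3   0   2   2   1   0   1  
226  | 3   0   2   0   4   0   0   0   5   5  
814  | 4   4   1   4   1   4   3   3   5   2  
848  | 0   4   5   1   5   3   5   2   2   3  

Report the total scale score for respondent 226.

Respondent 226 raw: 3, 0, 2, 0, 4, 0, 0, 0, 5, 5.
Reverse-coded (on a 0–5 scale, reversed = 5 − raw):
  item 1: 3
  item 2: 0
  item 3: 2
  item 4: 0
  item 5: 4
  item 6: 5 − 0 = 5
  item 7: 0
  item 8: 0
  item 9: 5
  item 10: 5
Sum = 3 + 0 + 2 + 0 + 4 + 5 + 0 + 0 + 5 + 5 = 24

24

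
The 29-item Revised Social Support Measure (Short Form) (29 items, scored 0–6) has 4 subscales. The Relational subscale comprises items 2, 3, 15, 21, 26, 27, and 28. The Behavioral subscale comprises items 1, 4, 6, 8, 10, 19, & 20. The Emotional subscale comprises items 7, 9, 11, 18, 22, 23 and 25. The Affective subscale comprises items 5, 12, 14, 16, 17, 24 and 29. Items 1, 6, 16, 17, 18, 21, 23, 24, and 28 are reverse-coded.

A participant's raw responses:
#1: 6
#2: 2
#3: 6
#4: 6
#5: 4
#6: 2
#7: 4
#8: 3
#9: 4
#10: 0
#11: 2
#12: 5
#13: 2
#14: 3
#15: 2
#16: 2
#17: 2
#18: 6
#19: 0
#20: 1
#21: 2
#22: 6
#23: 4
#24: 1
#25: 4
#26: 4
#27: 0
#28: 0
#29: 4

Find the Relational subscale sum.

Relational items: 2, 3, 15, 21, 26, 27, 28.
Of these, items 21 & 28 are reverse-coded; reverse-coded value = 6 − response.
  item 2: 2
  item 3: 6
  item 15: 2
  item 21: 6 − 2 = 4
  item 26: 4
  item 27: 0
  item 28: 6 − 0 = 6
Sum = 2 + 6 + 2 + 4 + 4 + 0 + 6 = 24

24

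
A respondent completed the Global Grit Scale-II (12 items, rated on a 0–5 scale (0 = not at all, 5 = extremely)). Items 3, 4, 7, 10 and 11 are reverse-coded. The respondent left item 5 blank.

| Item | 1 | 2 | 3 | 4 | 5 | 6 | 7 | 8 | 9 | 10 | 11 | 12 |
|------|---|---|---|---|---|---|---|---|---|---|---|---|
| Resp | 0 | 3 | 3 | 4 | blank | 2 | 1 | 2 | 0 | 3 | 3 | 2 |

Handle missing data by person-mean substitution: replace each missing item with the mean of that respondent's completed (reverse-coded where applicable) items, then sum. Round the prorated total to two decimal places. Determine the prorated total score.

21.82

Reverse-coded (on a 0–5 scale, reversed = 5 − raw):
  item 3: 5 − 3 = 2
  item 4: 5 − 4 = 1
  item 7: 5 − 1 = 4
  item 10: 5 − 3 = 2
  item 11: 5 − 3 = 2
Completed scored items (11 of 12): 0, 3, 2, 1, 2, 4, 2, 0, 2, 2, 2; sum = 20.
Person mean = 20 / 11 ≈ 1.8182
Prorated total = (20 / 11) × 12 = 21.82 (to 2 dp)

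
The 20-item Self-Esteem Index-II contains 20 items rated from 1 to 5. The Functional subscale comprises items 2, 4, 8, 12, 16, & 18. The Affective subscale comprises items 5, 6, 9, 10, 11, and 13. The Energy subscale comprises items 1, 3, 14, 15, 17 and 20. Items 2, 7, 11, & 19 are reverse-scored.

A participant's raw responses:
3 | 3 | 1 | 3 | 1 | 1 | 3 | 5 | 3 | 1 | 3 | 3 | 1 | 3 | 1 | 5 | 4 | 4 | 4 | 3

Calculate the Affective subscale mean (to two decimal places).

Affective items: 5, 6, 9, 10, 11, 13.
Of these, item 11 is reverse-scored; reverse-coded value = 6 − response.
  item 5: 1
  item 6: 1
  item 9: 3
  item 10: 1
  item 11: 6 − 3 = 3
  item 13: 1
Sum = 1 + 1 + 3 + 1 + 3 + 1 = 10
Mean = 10 / 6 = 1.67

1.67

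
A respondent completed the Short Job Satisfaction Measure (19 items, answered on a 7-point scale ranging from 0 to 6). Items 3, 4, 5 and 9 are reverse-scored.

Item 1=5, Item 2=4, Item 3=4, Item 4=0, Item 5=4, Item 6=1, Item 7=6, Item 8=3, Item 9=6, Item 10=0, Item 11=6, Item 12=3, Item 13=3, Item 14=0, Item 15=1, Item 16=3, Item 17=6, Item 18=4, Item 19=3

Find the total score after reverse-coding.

58

Reverse-coded items (on a 0–6 scale, reversed = 6 − raw):
  item 3: 6 − 4 = 2
  item 4: 6 − 0 = 6
  item 5: 6 − 4 = 2
  item 9: 6 − 6 = 0
Scored items: 5, 4, 2, 6, 2, 1, 6, 3, 0, 0, 6, 3, 3, 0, 1, 3, 6, 4, 3
Total = 5 + 4 + 2 + 6 + 2 + 1 + 6 + 3 + 0 + 0 + 6 + 3 + 3 + 0 + 1 + 3 + 6 + 4 + 3 = 58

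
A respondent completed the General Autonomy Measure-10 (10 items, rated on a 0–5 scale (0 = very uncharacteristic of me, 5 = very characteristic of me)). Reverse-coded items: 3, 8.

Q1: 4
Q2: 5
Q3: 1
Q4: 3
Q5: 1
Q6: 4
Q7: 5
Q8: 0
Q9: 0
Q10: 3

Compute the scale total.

Raw sum = 26. Reverse-coded items: 3, 8; their raw sum = 1.
Each reversal replaces raw with 5 − raw, changing the total by 5 − 2·raw per item.
Total = 26 + 2·5 − 2·1 = 26 + 10 − 2 = 34

34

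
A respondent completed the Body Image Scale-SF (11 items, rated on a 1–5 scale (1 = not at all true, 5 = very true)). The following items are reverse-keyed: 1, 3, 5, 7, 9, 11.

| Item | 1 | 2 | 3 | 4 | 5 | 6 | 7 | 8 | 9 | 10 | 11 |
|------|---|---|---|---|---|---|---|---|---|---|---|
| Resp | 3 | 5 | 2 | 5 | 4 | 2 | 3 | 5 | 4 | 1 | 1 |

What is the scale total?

37

Reversing items 1, 3, 5, 7, 9, and 11 with 6 − raw:
Total = (6−3) + 5 + (6−2) + 5 + (6−4) + 2 + (6−3) + 5 + (6−4) + 1 + (6−1)
      = 3 + 5 + 4 + 5 + 2 + 2 + 3 + 5 + 2 + 1 + 5 = 37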